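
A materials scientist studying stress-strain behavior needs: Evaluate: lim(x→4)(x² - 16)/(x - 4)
Factor: (x² - 16)=(x-4)(x + 4)
Cancel (x-4): lim(x→4) (x + 4)=8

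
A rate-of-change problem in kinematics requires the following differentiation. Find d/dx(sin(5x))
Chain rule: d/dx[sin(u)]=cos(u)·u' where u=5x
u'=5

Answer: 5·cos(5x)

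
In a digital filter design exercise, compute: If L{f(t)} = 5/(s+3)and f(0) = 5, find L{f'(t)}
L{f'(t)} = s·F(s) - f(0) = 5s/(s+3)-5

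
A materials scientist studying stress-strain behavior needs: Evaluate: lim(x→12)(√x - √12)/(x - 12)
Multiply by conjugate (√x+√12)/(√x+√12):
= (x - 12)/((x - 12)(√x+√12)) = 1/(√x+√12)
As x → 12: 1/(2√12)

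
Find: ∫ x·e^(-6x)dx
Integration by parts: u = x, dv = e^(-6x) dx
du = dx, v = e^(-6x)/(-6)
= x·e^(-6x)/(-6) - ∫ e^(-6x)/(-6) dx
= x·e^(-6x)/(-6) - e^(-6x)/36 + C

Answer: e^(-6x)(x/(-6) - 1/36) + C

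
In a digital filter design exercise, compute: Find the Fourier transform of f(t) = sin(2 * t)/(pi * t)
sin(W*t)/(pi*t) = (W/pi)*sinc(W*t/pi) is the impulse response of the ideal low-pass filter with cutoff W (here W = 2).
Its Fourier transform is a rectangular function:
F(omega) = 1 for |omega| < 2, 0 otherwise

Answer: rect(omega/4) [i.e., 1 for |omega| < 2, 0 otherwise]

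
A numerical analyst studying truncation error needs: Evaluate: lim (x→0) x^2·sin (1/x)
Squeeze theorem: -|x^2| ≤ x^2·sin(1/x) ≤ |x^2|
Since x^2 → 0 as x → 0, by squeeze theorem the limit is 0

Answer: 0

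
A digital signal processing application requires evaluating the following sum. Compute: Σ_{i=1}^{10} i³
Using formula: Σ i^3 = [n(n + 1)/2]² = [10·11/2]² = 3025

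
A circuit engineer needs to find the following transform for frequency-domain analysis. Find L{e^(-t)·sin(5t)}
First shifting: L{e^(at)f(t)}=F(s-a)
L{sin(5t)}=5/(s²+25)
Shift: 5/((s+1)²+25)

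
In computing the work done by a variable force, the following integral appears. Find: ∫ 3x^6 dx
Using power rule: ∫ 3x^6 dx = 3/7 x^7+C = (3/7)x^7+C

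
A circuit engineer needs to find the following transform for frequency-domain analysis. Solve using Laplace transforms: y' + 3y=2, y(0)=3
Take L of both sides: sY(s) - 3 + 3Y(s) = 2/s
Y(s)(s + 3) = 2/s + 3
Y(s) = 2/(s(s + 3)) + 3/(s + 3)
Partial fractions: 2/(s(s + 3)) = (2/3)/s - (2/3)/(s + 3)
So Y(s) = (2/3)/s + (7/3)/(s + 3)
Inverse transform (L^(-1){1/s} = 1, L^(-1){1/(s + 3)} = e^(-3t)):

Answer: y(t) = 2/3 + (7/3)·e^(-3t)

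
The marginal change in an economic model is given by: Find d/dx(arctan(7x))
d/dx[arctan(u)]=u'/(1+u²), u=7x, u'=7

Answer: 7/(1+49x²)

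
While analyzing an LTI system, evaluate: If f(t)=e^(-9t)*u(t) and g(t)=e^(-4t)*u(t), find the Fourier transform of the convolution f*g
By the convolution theorem: F{f * g}=F(omega) * G(omega)
F(omega)=1/(9 + j * omega), G(omega)=1/(4 + j * omega)
F{f * g}=1/((9 + j * omega)(4 + j * omega))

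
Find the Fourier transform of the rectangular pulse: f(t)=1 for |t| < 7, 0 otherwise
F(omega)=integral from -7 to 7 of e^(-j * omega * t) dt
=2 * sin(7 * omega)/omega=14 * sinc(7 * omega/pi)

Answer: 2 * sin(7 * omega)/omega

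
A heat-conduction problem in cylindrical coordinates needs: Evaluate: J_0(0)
J_0(0) = 1 (Bessel function of first kind at origin)

Answer: 1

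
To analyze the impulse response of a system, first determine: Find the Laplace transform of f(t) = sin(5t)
L{sin(wt)}=w/(s²+w²)
L{sin(5t)}=5/(s²+25)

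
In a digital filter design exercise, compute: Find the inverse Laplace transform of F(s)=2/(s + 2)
L^(-1){2/(s-a)}=c·e^(at)
Here a=-2, c=2

Answer: 2e^(-2t)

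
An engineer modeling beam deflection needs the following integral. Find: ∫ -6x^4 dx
Using power rule: ∫ -6x^4 dx=-6/5 x^5 + C=(-6/5)x^5 + C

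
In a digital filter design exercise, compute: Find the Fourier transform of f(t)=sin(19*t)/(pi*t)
sin(W * t)/(pi * t) = (W/pi) * sinc(W * t/pi) is the impulse response of the ideal low-pass filter with cutoff W (here W = 19).
Its Fourier transform is a rectangular function:
F(omega) = 1 for |omega| < 19, 0 otherwise

Answer: rect(omega/38) [i.e., 1 for |omega| < 19, 0 otherwise]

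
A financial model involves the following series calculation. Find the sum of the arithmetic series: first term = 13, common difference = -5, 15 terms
Last term: a_n = 13 + (15 - 1)·-5 = -57
Sum = n(a_1 + a_n)/2 = 15(13 + (-57))/2 = -330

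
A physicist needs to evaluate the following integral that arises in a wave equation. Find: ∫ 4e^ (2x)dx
Since d/dx[e^(2x)]=2e^(2x), we get 2 e^(2x)+C

Answer: 2e^(2x)+C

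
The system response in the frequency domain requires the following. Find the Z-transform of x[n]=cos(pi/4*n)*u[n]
Z{cos(w0 * n) * u[n]}=z(z - cos(w0))/(z^2-2z * cos(w0)+1)
With w0=pi/4: X(z)=z(z - cos(pi/4))/(z^2-2z * cos(pi/4)+1)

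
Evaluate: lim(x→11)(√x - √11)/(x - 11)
Multiply by conjugate (√x+√11)/(√x+√11):
=(x - 11)/((x - 11)(√x+√11))=1/(√x+√11)
As x → 11: 1/(2√11)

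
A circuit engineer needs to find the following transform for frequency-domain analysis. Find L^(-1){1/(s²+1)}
L^(-1){w/(s²+w²)} = sin(wt)
Here w = 1

Answer: sin(t)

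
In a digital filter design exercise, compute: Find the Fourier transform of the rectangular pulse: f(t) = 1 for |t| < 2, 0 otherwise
F(omega)=integral from -2 to 2 of e^(-j*omega*t) dt
=2*sin(2*omega)/omega=4*sinc(2*omega/pi)

Answer: 2*sin(2*omega)/omega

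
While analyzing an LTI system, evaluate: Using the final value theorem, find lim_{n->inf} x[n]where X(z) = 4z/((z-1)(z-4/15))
Final value theorem: lim x[n] = lim_{z->1} (z-1) * X(z)
(z-1) * X(z) = 4z/(z-4/15)
As z->1: 4/(1-4/15) = 4/(11/15) = 60/11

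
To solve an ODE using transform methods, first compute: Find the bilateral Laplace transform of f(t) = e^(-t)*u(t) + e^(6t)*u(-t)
For e^(-t)*u(t): L = 1/(s+1), Re(s) > -1
For e^(6t)*u(-t): L = -1/(s-6), Re(s) < 6
Combined: F(s) = 1/(s+1)-1/(s-6), -1 < Re(s) < 6

Answer: 1/(s+1)-1/(s-6), ROC: -1 < Re(s) < 6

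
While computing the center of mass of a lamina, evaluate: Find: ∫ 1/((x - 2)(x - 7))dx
Partial fractions: 1/((x-2)(x-7))=A/(x-2) + B/(x-7)
A=-1/5, B=1/5
∫ [-1/5· 1/(x-2) + 1/5· 1/(x-7)] dx
=(1/5)[ln|x-7| - ln|x-2|] + C

Answer: (1/5)·ln|(x-7)/(x-2)| + C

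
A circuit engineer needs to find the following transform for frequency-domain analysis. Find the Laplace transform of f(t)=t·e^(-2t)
L{t·e^(at)}=1/(s-a)²
L{t·e^(-2t)}=1/(s+2)²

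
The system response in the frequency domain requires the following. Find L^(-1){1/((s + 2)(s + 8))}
Partial fractions: 1/((s+2)(s+8)) = A/(s+2)+B/(s+8)
Cover-up: A = 1/(s+8)|_{s = -2} = 1/6; B = 1/(s+2)|_{s = -8} = -1/6
L^(-1) = (1/6)e^(-2t) - (1/6)e^(-8t)

Answer: (1/6)(e^(-2t) - e^(-8t))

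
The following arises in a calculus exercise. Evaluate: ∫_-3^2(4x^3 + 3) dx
Step 1: Find antiderivative F(x) = x^4+3x
Step 2: F(2) - F(-3) = 22 - (72) = -50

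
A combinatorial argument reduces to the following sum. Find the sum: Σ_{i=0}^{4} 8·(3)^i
Geometric series: S=a(1 - r^n)/(1 - r)
a=8, r=3, n=5
S=8(1 - 243)/-2=968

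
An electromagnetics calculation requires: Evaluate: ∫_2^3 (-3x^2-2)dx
Step 1: Find antiderivative F(x)=-x^3 - 2x
Step 2: F(3) - F(2)=-33 - (-12)=-21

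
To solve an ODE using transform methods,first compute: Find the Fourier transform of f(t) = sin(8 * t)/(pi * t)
sin(W * t)/(pi * t)=(W/pi) * sinc(W * t/pi) is the impulse response of the ideal low-pass filter with cutoff W (here W=8).
Its Fourier transform is a rectangular function:
F(omega)=1 for |omega| < 8, 0 otherwise

Answer: rect(omega/16) [i.e., 1 for |omega| < 8, 0 otherwise]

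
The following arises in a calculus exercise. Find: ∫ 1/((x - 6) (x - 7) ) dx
Partial fractions: 1/((x-6)(x-7)) = A/(x-6)+B/(x-7)
A = -1, B = 1
∫ [-1· 1/(x-6)+1· 1/(x-7)] dx
= (1)[ln|x-7| - ln|x-6|]+C

Answer: ln|(x-7)/(x-6)|+C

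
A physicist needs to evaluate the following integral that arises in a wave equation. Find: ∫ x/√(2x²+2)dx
Let u=2x²+2, du=4x dx
∫ (1/4)·u^(-1/2) du=√u/2+C

Answer: √(2x²+2)/2+C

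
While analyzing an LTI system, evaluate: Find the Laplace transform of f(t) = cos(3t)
L{cos(wt)}=s/(s²+w²)
L{cos(3t)}=s/(s²+9)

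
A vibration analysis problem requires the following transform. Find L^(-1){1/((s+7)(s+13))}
Partial fractions: 1/((s+7)(s+13))=A/(s+7)+B/(s+13)
Cover-up: A=1/(s+13)|_{s=-7}=1/6; B=1/(s+7)|_{s=-13}=-1/6
L^(-1)=(1/6)e^(-7t) - (1/6)e^(-13t)

Answer: (1/6)(e^(-7t) - e^(-13t))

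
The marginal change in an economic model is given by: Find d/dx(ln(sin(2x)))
Chain rule: d/dx[ln(u)]=u'/u where u=sin(2x)
u'=2cos(2x)

Answer: (2cos(2x))/(sin(2x))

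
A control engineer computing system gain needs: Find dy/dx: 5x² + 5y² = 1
Differentiate: 10x + 10y·(dy/dx)=0
dy/dx=-10x/(10y)=-1·(x/y)

Answer: dy/dx=-1·(x/y)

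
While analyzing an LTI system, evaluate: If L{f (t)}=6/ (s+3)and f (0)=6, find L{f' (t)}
L{f'(t)}=s·F(s) - f(0)=6s/(s + 3) - 6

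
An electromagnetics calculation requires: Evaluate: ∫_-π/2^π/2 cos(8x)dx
Antiderivative: sin(8x)/8
Evaluate at bounds: [sin(8·π/2)/8] - [sin(8·-π/2)/8]
= ((0) - (0))/8 = 0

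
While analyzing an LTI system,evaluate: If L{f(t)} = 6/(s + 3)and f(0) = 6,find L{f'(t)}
L{f'(t)} = s·F(s) - f(0) = 6s/(s+3)-6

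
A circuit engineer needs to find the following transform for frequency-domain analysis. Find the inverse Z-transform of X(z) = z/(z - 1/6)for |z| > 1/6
Standard pair: z/(z-a) <-> a^n*u[n] for causal signals
With a=1/6: x[n]=(1/6)^n*u[n]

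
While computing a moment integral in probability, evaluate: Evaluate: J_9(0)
J_n(0) = 0 for all n > 0 (Bessel function of first kind)
J_9(0) = 0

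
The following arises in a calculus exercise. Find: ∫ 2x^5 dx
Using power rule: ∫ 2x^5 dx = 2/6 x^6 + C = (1/3)x^6 + C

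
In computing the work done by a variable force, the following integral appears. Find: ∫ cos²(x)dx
Using identity cos²(u)=(1+cos(2u))/2:
∫ (1+cos(2x))/2 dx=x/2+sin(2x)/4+C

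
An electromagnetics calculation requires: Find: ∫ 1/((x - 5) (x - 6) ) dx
Partial fractions: 1/((x-5)(x-6))=A/(x-5)+B/(x-6)
A=-1, B=1
∫ [-1· 1/(x-5)+1· 1/(x-6)] dx
=(1)[ln|x-6| - ln|x-5|]+C

Answer: ln|(x-6)/(x-5)|+C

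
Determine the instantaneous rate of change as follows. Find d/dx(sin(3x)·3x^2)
Product rule: (fg)'=f'g + fg'
f=sin(3x), f'=3·cos(3x)
g=3x^2, g'=6x

Answer: 9·cos(3x)·x^2 + 6·sin(3x)·x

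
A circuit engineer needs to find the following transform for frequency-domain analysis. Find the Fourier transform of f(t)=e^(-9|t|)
Using the standard pair: F{e^(-a|t|)} = 2a/(a^2+omega^2)
With a = 9: F(omega) = 18/(81+omega^2)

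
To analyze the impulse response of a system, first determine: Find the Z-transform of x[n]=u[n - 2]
Using the time-shift property: Z{u[n-2]} = z^(-2)*z/(z-1)
= z^(-1)/(z-1)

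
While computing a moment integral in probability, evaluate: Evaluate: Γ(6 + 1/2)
Γ(n + 1/2) = (2n)!√π/(4^n·n!)
= 479001600√π/(4096·720) = (10395/64)·√π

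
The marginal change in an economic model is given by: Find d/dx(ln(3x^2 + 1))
Chain rule: d/dx[ln(u)] = u'/u where u = 3x^2 + 1
u' = 6x

Answer: (6x)/(3x^2 + 1)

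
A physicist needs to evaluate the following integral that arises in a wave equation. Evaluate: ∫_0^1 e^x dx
Antiderivative: e^x
Evaluate: (e^1 - 1)

Answer: e^1 - 1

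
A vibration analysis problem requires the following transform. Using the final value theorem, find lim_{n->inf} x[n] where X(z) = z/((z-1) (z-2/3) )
Final value theorem: lim x[n] = lim_{z->1} (z-1) * X(z)
(z-1) * X(z) = z/(z-2/3)
As z->1: 1/(1 - 2/3) = 1/(1/3) = 3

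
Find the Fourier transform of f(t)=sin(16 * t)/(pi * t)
sin(W*t)/(pi*t) = (W/pi)*sinc(W*t/pi) is the impulse response of the ideal low-pass filter with cutoff W (here W = 16).
Its Fourier transform is a rectangular function:
F(omega) = 1 for |omega| < 16, 0 otherwise

Answer: rect(omega/32) [i.e., 1 for |omega| < 16, 0 otherwise]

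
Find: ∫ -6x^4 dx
Using power rule: ∫ -6x^4 dx=-6/5 x^5 + C=(-6/5)x^5 + C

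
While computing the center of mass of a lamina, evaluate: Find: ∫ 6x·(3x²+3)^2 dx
Let u = 3x²+3, du = 6x dx
∫ u^2 du = u^3/3+C

Answer: (3x²+3)^3/3+C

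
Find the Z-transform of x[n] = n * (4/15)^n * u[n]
Using the property Z{n*a^n*u[n]}=az/(z-a)^2
With a=4/15: X(z)=(4/15)z/(z - 4/15)^2, |z| > 4/15

Answer: (4/15)z/(z - 4/15)^2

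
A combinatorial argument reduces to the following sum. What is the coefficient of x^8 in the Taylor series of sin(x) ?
sin(x) has only odd powers. Coefficient of x^8 = 0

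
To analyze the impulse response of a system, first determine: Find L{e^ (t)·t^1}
First shifting: L{e^(at)f(t)}=F(s-a)
L{t^1}=1/s^2
Shift s → s-1: 1/(s-1)^2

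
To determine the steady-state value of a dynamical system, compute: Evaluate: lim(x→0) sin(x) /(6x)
L'Hôpital (0/0): lim cos(x)/6 = 1/6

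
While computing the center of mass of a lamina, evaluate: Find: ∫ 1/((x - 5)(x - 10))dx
Partial fractions: 1/((x-5)(x-10)) = A/(x-5)+B/(x-10)
A = -1/5, B = 1/5
∫ [-1/5· 1/(x-5)+1/5· 1/(x-10)] dx
= (1/5)[ln|x-10| - ln|x-5|]+C

Answer: (1/5)·ln|(x-10)/(x-5)|+C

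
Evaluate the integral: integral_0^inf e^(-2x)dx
integral_0^inf e^(-2x) dx=[-1/2 * e^(-2x)]_0^inf
=0 - (-1/2)=1/2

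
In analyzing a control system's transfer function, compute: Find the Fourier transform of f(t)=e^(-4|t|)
Using the standard pair: F{e^(-a|t|)} = 2a/(a^2 + omega^2)
With a = 4: F(omega) = 8/(16 + omega^2)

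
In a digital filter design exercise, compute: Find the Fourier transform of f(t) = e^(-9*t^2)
The Fourier transform of a Gaussian e^(-a*t^2) is sqrt(pi/a)*e^(-omega^2/(4a)).
With a=9: F(omega)=sqrt(pi)/3*e^(-omega^2/36)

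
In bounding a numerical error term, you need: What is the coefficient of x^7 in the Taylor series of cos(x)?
cos(x) has only even powers. Coefficient of x^7=0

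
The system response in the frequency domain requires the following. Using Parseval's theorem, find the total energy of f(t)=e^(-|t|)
Parseval's theorem: E=integral |f(t)|^2 dt=(1/2pi) integral |F(omega)|^2 domega
E=integral_{-inf}^{inf} e^(-2|t|) dt=2 * integral_0^inf e^(-2t) dt=2/(2 * 1)=1/1

Answer: 1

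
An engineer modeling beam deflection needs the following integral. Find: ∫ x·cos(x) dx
By parts: u=x, dv=cos(x) dx
du=dx, v=sin(x)
=x·sin(x) + cos(x) + C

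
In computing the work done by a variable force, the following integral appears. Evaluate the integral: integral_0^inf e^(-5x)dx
integral_0^inf e^(-5x) dx=[-1/5 * e^(-5x)]_0^inf
=0 - (-1/5)=1/5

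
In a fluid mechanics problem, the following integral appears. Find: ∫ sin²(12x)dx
Using identity sin²(u)=(1 - cos(2u))/2:
∫ (1 - cos(24x))/2 dx=x/2 - sin(24x)/48 + C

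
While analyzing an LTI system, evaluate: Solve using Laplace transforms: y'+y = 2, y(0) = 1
Take L of both sides: sY(s) - 1 + Y(s) = 2/s
Y(s)(s + 1) = 2/s + 1
Y(s) = 2/(s(s + 1)) + 1/(s + 1)
Partial fractions: 2/(s(s + 1)) = 2/s - 2/(s + 1)
So Y(s) = 2/s - 1/(s + 1)
Inverse transform (L^(-1){1/s} = 1, L^(-1){1/(s + 1)} = e^(-t)):

Answer: y(t) = 2 - e^(-t)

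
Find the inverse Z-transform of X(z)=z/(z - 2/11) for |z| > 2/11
Standard pair: z/(z-a) <-> a^n*u[n] for causal signals
With a = 2/11: x[n] = (2/11)^n*u[n]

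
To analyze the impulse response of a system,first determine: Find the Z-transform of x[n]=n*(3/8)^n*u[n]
Using the property Z{n*a^n*u[n]}=az/(z-a)^2
With a=3/8: X(z)=(3/8)z/(z - 3/8)^2, |z| > 3/8

Answer: (3/8)z/(z - 3/8)^2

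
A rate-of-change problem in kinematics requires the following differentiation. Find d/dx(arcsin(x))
d/dx[arcsin(u)] = u'/√(1-u²), u = x, u' = 1

Answer: 1/√(1-x²)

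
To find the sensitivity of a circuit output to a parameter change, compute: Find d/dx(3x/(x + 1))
Quotient rule: (f/g)'=(f'g - fg')/g²
f=3x, f'=3
g=x+1, g'=1

Answer: (3·(x+1)-3x)/(x+1)²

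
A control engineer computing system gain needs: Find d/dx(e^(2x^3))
Chain rule: d/dx[e^u]=e^u · u' where u=2x^3
u'=6x^2

Answer: 6x^2·e^(2x^3)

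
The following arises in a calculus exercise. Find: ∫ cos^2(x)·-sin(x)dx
Let u = cos(x), du = -sin(x) dx
∫ u^2 du = u^3/3 + C

Answer: cos^3(x)/3 + C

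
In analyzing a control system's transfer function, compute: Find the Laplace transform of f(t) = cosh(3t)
L{cosh(at)}=s/(s²-a²)
L{cosh(3t)}=s/(s²-9)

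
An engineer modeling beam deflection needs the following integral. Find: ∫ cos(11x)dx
Using substitution u = 11x: ∫ cos(u) du/11 = sin(u)/11 + C

Answer: (1/11)sin(11x) + C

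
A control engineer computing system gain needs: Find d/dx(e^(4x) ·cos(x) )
Product rule: (fg)'=f'g + fg'
f=e^(4x), f'=4·e^(4x)
g=cos(x), g'=-sin(x)

Answer: 4·e^(4x)·cos(x) - e^(4x)·sin(x)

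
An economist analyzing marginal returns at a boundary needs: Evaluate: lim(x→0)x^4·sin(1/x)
Squeeze theorem: -|x^4| ≤ x^4·sin(1/x) ≤ |x^4|
Since x^4 → 0 as x → 0, by squeeze theorem the limit is 0

Answer: 0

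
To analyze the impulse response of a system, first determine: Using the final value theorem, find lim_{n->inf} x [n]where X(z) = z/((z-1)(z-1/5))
Final value theorem: lim x[n] = lim_{z->1} (z-1)*X(z)
(z-1)*X(z) = z/(z-1/5)
As z->1: 1/(1 - 1/5) = 1/(4/5) = 5/4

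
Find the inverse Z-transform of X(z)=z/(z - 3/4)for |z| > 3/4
Standard pair: z/(z-a) <-> a^n * u[n] for causal signals
With a=3/4: x[n]=(3/4)^n * u[n]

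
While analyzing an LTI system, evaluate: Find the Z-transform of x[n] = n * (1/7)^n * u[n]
Using the property Z{n * a^n * u[n]}=az/(z-a)^2
With a=1/7: X(z)=(1/7)z/(z - 1/7)^2, |z| > 1/7

Answer: (1/7)z/(z - 1/7)^2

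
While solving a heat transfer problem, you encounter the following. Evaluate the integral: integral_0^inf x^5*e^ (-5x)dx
This is a Gamma integral. Substitute u = 5x (du = 5 dx):
integral_0^inf x^5*e^(-5x) dx = (1/5^6) integral_0^inf u^5*e^(-u) du
= Gamma(6)/5^6 = 5!/5^6 = 120/15625

Answer: 24/3125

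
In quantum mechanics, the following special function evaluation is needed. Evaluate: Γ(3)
Γ(n)=(n-1)! for positive integers
Γ(3)=2!=2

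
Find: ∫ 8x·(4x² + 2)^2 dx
Let u = 4x² + 2, du = 8x dx
∫ u^2 du = u^3/3 + C

Answer: (4x² + 2)^3/3 + C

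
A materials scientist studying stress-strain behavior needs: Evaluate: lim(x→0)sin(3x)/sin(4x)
sin(u) ≈ u for small u:
sin(3x)/sin(4x) ≈ 3x/(4x) = 3/4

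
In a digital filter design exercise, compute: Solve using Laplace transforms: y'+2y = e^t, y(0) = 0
Take L: sY - 0+2Y=1/(s-1)
Y(s+2)=1/(s-1)+0
Y=1/((s-1)(s+2))+0/(s+2)
Partial fractions: 1/((s-1)(s+2))=(1/3)/(s-1) - (1/3)/(s+2)
So Y=(1/3)/(s-1) - (1/3)/(s+2)
Inverse Laplace transform (L^(-1){1/(s-1)}=e^t, L^(-1){1/(s+2)}=e^(-2t)):

Answer: y(t)=(1/3)·e^t - (1/3)·e^(-2t)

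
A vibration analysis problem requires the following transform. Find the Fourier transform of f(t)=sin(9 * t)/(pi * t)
sin(W * t)/(pi * t) = (W/pi) * sinc(W * t/pi) is the impulse response of the ideal low-pass filter with cutoff W (here W = 9).
Its Fourier transform is a rectangular function:
F(omega) = 1 for |omega| < 9, 0 otherwise

Answer: rect(omega/18) [i.e., 1 for |omega| < 9, 0 otherwise]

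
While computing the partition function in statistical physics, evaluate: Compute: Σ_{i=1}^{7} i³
Using formula: Σ i^3 = [n(n + 1)/2]² = [7·8/2]² = 784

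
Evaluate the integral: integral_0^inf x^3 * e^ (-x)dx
This is a Gamma integral. Substitute u=1x:
integral_0^inf x^3 * e^(-x) dx=(1/1^4) integral_0^inf u^3 * e^(-u) du
=Gamma(4)/1^4=3!/1^4=6/1

Answer: 6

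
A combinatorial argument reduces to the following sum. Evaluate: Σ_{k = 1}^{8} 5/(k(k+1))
Partial fractions: 5/(k(k + 1)) = 5/k - 5/(k + 1)
Telescoping sum: 5(1 - 1/9) = 5·8/9

Answer: 40/9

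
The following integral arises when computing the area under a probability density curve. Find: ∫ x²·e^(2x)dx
Integration by parts twice:
First: u=x², dv=e^(2x) dx => x²e^(2x)/2 - (2/2)∫ xe^(2x) dx
Second (∫ xe^(2x) dx): xe^(2x)/2 - e^(2x)/4
Combining: e^(2x)(x²/2 - 2x/4 + 2/8) + C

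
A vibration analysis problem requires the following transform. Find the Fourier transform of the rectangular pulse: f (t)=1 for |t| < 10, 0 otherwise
F(omega)=integral from -10 to 10 of e^(-j*omega*t) dt
=2*sin(10*omega)/omega=20*sinc(10*omega/pi)

Answer: 2*sin(10*omega)/omega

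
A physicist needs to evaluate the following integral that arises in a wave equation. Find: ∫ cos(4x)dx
Using substitution u=4x: ∫ cos(u) du/4=sin(u)/4 + C

Answer: (1/4)sin(4x) + C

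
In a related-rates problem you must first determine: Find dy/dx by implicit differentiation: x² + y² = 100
Differentiate both sides: 2x + 2y·(dy/dx) = 0
Solve: dy/dx = -2x/(2y) = -x/y

Answer: dy/dx = -x/y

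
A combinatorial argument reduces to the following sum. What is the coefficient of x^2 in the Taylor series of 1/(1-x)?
1/(1-x) = Σ x^n for |x|<1
All coefficients are 1

Answer: 1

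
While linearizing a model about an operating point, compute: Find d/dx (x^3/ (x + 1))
Quotient rule: (f/g)'=(f'g - fg')/g²
f=x^3, f'=3x^2
g=x+1, g'=1

Answer: (3x^2·(x+1) - x^3)/(x+1)²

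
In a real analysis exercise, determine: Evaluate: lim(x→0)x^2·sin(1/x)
Squeeze theorem: -|x^2| ≤ x^2·sin(1/x) ≤ |x^2|
Since x^2 → 0 as x → 0, by squeeze theorem the limit is 0

Answer: 0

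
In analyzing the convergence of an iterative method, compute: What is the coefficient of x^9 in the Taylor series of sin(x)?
sin(x)=Σ (-1)^k x^(2k+1)/(2k+1)!
For x^9: (-1)^4/9!=1/362880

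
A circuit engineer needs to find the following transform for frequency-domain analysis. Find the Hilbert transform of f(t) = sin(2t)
The Hilbert transform shifts each frequency component by -pi/2.
H{sin(wt)} = -cos(wt)
With w = 2: H{sin(2t)} = -cos(2t)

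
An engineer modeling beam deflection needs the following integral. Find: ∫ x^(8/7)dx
Power rule: ∫ x^(8/7) dx=x^(15/7)/(15/7)+C

Answer: (7/15)·x^(15/7)+C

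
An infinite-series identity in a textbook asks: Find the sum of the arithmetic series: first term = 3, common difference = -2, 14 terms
Last term: a_n = 3+(14-1)·-2 = -23
Sum = n(a_1+a_n)/2 = 14(3+(-23))/2 = -140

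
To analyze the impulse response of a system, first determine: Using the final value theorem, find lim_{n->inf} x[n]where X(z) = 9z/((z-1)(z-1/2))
Final value theorem: lim x[n]=lim_{z->1} (z-1)*X(z)
(z-1)*X(z)=9z/(z-1/2)
As z->1: 9/(1-1/2)=9/(1/2)=18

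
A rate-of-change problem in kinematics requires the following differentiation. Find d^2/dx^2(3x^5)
Apply power rule 2 times:
d^1: 15x^4
d^2: 60x^3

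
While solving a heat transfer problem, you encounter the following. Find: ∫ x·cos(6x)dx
By parts: u=x, dv=cos(6x) dx
du=dx, v=sin(6x)/6
=x·sin(6x)/6+cos(6x)/6²+C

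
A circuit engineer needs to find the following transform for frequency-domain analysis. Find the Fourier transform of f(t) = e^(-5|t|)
Using the standard pair: F{e^(-a|t|)}=2a/(a^2+omega^2)
With a=5: F(omega)=10/(25+omega^2)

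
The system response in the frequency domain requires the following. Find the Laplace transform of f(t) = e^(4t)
L{e^(at)} = 1/(s-a)
L{e^(4t)} = 1/(s-4)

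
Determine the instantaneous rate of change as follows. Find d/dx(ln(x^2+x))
Chain rule: d/dx[ln(u)] = u'/u where u = x^2+x
u' = 2x+1

Answer: (2x+1)/(x^2+x)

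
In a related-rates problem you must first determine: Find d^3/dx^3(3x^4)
Apply power rule 3 times:
d^1: 12x^3
d^2: 36x^2
d^3: 72x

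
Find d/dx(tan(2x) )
Chain rule: d/dx[tan(u)]=sec²(u)·u' where u=2x
u'=2

Answer: 2·sec²(2x)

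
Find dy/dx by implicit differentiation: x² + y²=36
Differentiate both sides: 2x + 2y·(dy/dx) = 0
Solve: dy/dx = -2x/(2y) = -x/y

Answer: dy/dx = -x/y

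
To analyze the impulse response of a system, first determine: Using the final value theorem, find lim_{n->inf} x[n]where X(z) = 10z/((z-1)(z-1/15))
Final value theorem: lim x[n]=lim_{z->1} (z-1) * X(z)
(z-1) * X(z)=10z/(z-1/15)
As z->1: 10/(1-1/15)=10/(14/15)=75/7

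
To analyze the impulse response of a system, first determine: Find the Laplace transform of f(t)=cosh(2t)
L{cosh(at)} = s/(s²-a²)
L{cosh(2t)} = s/(s²-4)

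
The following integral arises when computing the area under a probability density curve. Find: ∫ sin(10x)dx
Using substitution u=10x: ∫ sin(u) du/10=-cos(u)/10 + C

Answer: (-1/10)cos(10x) + C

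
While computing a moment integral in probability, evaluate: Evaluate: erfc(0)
erfc(x)=1 - erf(x); erfc(0)=1 - erf(0)=1 - 0=1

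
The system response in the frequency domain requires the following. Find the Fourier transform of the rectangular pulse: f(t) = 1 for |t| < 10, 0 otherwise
F(omega) = integral from -10 to 10 of e^(-j * omega * t) dt
= 2 * sin(10 * omega)/omega = 20 * sinc(10 * omega/pi)

Answer: 2 * sin(10 * omega)/omega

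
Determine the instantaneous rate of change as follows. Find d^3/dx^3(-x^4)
Apply power rule 3 times:
d^1: -4x^3
d^2: -12x^2
d^3: -24x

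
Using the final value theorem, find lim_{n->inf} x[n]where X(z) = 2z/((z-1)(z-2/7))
Final value theorem: lim x[n] = lim_{z->1} (z-1)*X(z)
(z-1)*X(z) = 2z/(z-2/7)
As z->1: 2/(1-2/7) = 2/(5/7) = 14/5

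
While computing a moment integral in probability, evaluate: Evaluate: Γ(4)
Γ(n) = (n-1)! for positive integers
Γ(4) = 3! = 6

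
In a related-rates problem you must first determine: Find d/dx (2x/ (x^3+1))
Quotient rule: (f/g)'=(f'g - fg')/g²
f=2x, f'=2
g=x^3 + 1, g'=3x^2

Answer: (2·(x^3 + 1) - 6x^3)/(x^3 + 1)²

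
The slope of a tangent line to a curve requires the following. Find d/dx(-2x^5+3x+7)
Power rule: d/dx(ax^n) = n·a·x^(n-1)
Term by term: -10·x^4 + 3

Answer: -10x^4 + 3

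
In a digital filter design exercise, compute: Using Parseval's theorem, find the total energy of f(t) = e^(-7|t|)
Parseval's theorem: E = integral |f(t)|^2 dt = (1/2pi) integral |F(omega)|^2 domega
E = integral_{-inf}^{inf} e^(-14|t|) dt = 2*integral_0^inf e^(-14t) dt = 2/(2*7) = 1/7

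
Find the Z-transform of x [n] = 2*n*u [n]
Z{n * u[n]}=z/(z-1)^2
By linearity: Z{2 * n * u[n]}=2z/(z-1)^2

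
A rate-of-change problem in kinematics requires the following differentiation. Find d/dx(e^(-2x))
Chain rule: d/dx[e^u]=e^u · u' where u=-2x
u'=-2

Answer: -2·e^(-2x)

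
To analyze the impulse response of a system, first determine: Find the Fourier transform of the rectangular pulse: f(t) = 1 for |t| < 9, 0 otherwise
F(omega)=integral from -9 to 9 of e^(-j*omega*t) dt
=2*sin(9*omega)/omega=18*sinc(9*omega/pi)

Answer: 2*sin(9*omega)/omega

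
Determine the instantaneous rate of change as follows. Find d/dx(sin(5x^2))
Chain rule: d/dx[sin(u)] = cos(u)·u' where u = 5x^2
u' = 10x

Answer: 10x·cos(5x^2)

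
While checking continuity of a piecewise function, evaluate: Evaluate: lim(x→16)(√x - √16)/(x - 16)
Multiply by conjugate (√x + √16)/(√x + √16):
= (x - 16)/((x - 16)(√x + √16)) = 1/(√x + √16)
As x → 16: 1/(2√16)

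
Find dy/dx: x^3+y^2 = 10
Differentiate: 3x^2 + 2y·(dy/dx)=0
dy/dx=-3x^2/(2y)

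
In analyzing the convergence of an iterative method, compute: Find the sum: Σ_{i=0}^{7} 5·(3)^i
Geometric series: S = a(1 - r^n)/(1 - r)
a = 5, r = 3, n = 8
S = 5(1-6561)/-2 = 16400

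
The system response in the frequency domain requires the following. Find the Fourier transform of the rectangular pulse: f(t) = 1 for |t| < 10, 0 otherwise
F(omega)=integral from -10 to 10 of e^(-j * omega * t) dt
=2 * sin(10 * omega)/omega=20 * sinc(10 * omega/pi)

Answer: 2 * sin(10 * omega)/omega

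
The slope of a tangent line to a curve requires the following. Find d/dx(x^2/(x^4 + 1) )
Quotient rule: (f/g)' = (f'g - fg')/g²
f = x^2, f' = 2x
g = x^4+1, g' = 4x^3

Answer: (2x·(x^4+1)-4x^5)/(x^4+1)²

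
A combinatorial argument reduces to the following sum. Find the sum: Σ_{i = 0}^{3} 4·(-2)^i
Geometric series: S = a(1 - r^n)/(1 - r)
a = 4, r = -2, n = 4
S = 4(1 - 16)/3 = -20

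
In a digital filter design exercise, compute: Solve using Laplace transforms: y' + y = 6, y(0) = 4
Take L of both sides: sY(s) - 4 + Y(s)=6/s
Y(s)(s + 1)=6/s + 4
Y(s)=6/(s(s + 1)) + 4/(s + 1)
Partial fractions: 6/(s(s + 1))=6/s - 6/(s + 1)
So Y(s)=6/s - 2/(s + 1)
Inverse transform (L^(-1){1/s}=1, L^(-1){1/(s + 1)}=e^(-t)):

Answer: y(t)=6 - 2·e^(-t)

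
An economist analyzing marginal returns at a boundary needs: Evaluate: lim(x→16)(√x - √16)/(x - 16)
Multiply by conjugate (√x + √16)/(√x + √16):
=(x - 16)/((x - 16)(√x + √16))=1/(√x + √16)
As x → 16: 1/(2√16)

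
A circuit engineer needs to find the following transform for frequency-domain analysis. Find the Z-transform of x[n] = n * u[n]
Standard pair: Z{n*u[n]}=z/(z-1)^2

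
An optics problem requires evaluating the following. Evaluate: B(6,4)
B(x,y) = Γ(x)Γ(y)/Γ(x+y) = (x-1)!(y-1)!/(x+y-1)!
B(6,4) = 5!·3!/9! = 1/504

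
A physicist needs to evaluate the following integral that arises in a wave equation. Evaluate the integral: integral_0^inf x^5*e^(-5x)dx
This is a Gamma integral. Substitute u = 5x (du = 5 dx):
integral_0^inf x^5*e^(-5x) dx = (1/5^6) integral_0^inf u^5*e^(-u) du
= Gamma(6)/5^6 = 5!/5^6 = 120/15625

Answer: 24/3125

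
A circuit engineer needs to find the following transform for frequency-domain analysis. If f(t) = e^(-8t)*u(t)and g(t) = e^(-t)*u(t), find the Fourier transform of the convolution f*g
By the convolution theorem: F{f * g} = F(omega) * G(omega)
F(omega) = 1/(8 + j * omega), G(omega) = 1/(1 + j * omega)
F{f * g} = 1/((8 + j * omega)(1 + j * omega))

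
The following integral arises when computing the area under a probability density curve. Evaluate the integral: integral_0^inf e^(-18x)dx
integral_0^inf e^(-18x) dx=[-1/18 * e^(-18x)]_0^inf
=0 - (-1/18)=1/18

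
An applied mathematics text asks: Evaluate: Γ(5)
Γ(n)=(n-1)! for positive integers
Γ(5)=4!=24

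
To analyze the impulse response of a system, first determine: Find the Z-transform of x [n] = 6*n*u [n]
Z{n * u[n]}=z/(z-1)^2
By linearity: Z{6 * n * u[n]}=6z/(z-1)^2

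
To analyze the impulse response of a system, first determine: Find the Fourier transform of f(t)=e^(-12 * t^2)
The Fourier transform of a Gaussian e^(-a*t^2) is sqrt(pi/a)*e^(-omega^2/(4a)).
With a = 12: F(omega) = sqrt(pi/12)*e^(-omega^2/48)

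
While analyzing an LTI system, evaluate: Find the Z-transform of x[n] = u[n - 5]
Using the time-shift property: Z{u[n-5]}=z^(-5) * z/(z-1)
=z^(-4)/(z-1)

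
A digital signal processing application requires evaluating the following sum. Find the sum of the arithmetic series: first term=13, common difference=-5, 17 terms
Last term: a_n = 13 + (17 - 1)·-5 = -67
Sum = n(a_1 + a_n)/2 = 17(13 + (-67))/2 = -459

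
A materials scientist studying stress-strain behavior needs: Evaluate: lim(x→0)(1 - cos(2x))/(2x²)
Using 1-cos(u) ≈ u²/2 for small u:
(1-cos(2x)) ≈ (2x)²/2=4x²/2
So limit=4/(2·2)=1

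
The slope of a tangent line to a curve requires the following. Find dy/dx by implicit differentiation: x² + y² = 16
Differentiate both sides: 2x + 2y·(dy/dx)=0
Solve: dy/dx=-2x/(2y)=-x/y

Answer: dy/dx=-x/y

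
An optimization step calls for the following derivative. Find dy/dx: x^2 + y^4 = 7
Differentiate: 2x + 4y^3·(dy/dx)=0
dy/dx=-2x/(4y^3)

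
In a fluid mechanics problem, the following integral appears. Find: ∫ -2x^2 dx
Using power rule: ∫ -2x^2 dx = -2/3 x^3+C = (-2/3)x^3+C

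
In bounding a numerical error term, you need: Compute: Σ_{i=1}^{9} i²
Using formula: Σ i^2=n(n+1)(2n+1)/6=9·10·19/6=285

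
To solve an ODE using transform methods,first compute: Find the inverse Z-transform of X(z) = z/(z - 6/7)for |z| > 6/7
Standard pair: z/(z-a) <-> a^n * u[n] for causal signals
With a=6/7: x[n]=(6/7)^n * u[n]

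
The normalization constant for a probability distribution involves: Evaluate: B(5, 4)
B(x,y) = Γ(x)Γ(y)/Γ(x + y) = (x-1)!(y-1)!/(x + y-1)!
B(5,4) = 4!·3!/8! = 1/280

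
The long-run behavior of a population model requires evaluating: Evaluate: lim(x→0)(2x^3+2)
Polynomial is continuous, so substitute x=0:
2·0^3+2=2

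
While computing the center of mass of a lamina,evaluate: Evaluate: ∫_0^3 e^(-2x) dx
Antiderivative: (1/(-2))e^(-2x)
Evaluate: (1/(-2))(e^-6 - 1)

Answer: (e^-6 - 1)/(-2)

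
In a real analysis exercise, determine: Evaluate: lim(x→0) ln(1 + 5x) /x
L'Hôpital (0/0): lim 5/(1+5x) / 1=5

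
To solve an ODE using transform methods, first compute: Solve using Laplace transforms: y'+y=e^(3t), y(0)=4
Take L: sY - 4 + Y=1/(s-3)
Y(s + 1)=1/(s-3) + 4
Y=1/((s-3)(s + 1)) + 4/(s + 1)
Partial fractions: 1/((s-3)(s + 1))=(1/4)/(s-3) - (1/4)/(s + 1)
So Y=(1/4)/(s-3) + (15/4)/(s + 1)
Inverse Laplace transform (L^(-1){1/(s-3)}=e^(3t), L^(-1){1/(s + 1)}=e^(-t)):

Answer: y(t)=(1/4)·e^(3t) + (15/4)·e^(-t)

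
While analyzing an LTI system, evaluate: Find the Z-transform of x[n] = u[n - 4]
Using the time-shift property: Z{u[n-4]} = z^(-4)*z/(z-1)
= z^(-3)/(z-1)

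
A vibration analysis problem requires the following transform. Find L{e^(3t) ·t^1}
First shifting: L{e^(at)f(t)}=F(s-a)
L{t^1}=1/s^2
Shift s → s-3: 1/(s-3)^2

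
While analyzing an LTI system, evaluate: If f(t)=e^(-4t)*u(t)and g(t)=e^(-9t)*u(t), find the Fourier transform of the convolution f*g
By the convolution theorem: F{f * g}=F(omega) * G(omega)
F(omega)=1/(4 + j * omega), G(omega)=1/(9 + j * omega)
F{f * g}=1/((4 + j * omega)(9 + j * omega))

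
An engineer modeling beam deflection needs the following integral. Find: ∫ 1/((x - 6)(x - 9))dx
Partial fractions: 1/((x-6)(x-9))=A/(x-6) + B/(x-9)
A=-1/3, B=1/3
∫ [-1/3· 1/(x-6) + 1/3· 1/(x-9)] dx
=(1/3)[ln|x-9| - ln|x-6|] + C

Answer: (1/3)·ln|(x-9)/(x-6)| + C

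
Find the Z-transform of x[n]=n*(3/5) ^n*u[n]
Using the property Z{n*a^n*u[n]}=az/(z-a)^2
With a=3/5: X(z)=(3/5)z/(z - 3/5)^2, |z| > 3/5

Answer: (3/5)z/(z - 3/5)^2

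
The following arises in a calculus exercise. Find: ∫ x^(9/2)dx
Power rule: ∫ x^(9/2) dx = x^(11/2)/(11/2)+C

Answer: (2/11)·x^(11/2)+C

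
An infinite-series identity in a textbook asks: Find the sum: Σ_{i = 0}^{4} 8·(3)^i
Geometric series: S = a(1 - r^n)/(1 - r)
a = 8, r = 3, n = 5
S = 8(1 - 243)/-2 = 968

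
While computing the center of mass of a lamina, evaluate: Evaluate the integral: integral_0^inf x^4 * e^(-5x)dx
This is a Gamma integral. Substitute u=5x (du=5 dx):
integral_0^inf x^4 * e^(-5x) dx=(1/5^5) integral_0^inf u^4 * e^(-u) du
=Gamma(5)/5^5=4!/5^5=24/3125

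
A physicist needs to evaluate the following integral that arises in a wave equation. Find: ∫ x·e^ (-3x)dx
Integration by parts: u=x, dv=e^(-3x) dx
du=dx, v=e^(-3x)/(-3)
=x·e^(-3x)/(-3) - ∫ e^(-3x)/(-3) dx
=x·e^(-3x)/(-3) - e^(-3x)/9+C

Answer: e^(-3x)(x/(-3)-1/9)+C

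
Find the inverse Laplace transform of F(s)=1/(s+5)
L^(-1){1/(s-a)} = c·e^(at)
Here a = -5, c = 1

Answer: e^(-5t)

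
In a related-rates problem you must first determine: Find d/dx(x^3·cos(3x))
Product rule: (fg)'=f'g+fg'
f=x^3, f'=3x^2
g=cos(3x), g'=-3·sin(3x)

Answer: 3x^2·cos(3x)-3x^3·sin(3x)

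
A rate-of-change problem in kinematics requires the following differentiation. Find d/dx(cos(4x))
Chain rule: d/dx[cos(u)] = -sin(u)·u' where u = 4x
u' = 4

Answer: -4·sin(4x)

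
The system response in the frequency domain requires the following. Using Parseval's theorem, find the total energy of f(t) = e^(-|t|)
Parseval's theorem: E=integral |f(t)|^2 dt=(1/2pi) integral |F(omega)|^2 domega
E=integral_{-inf}^{inf} e^(-2|t|) dt=2 * integral_0^inf e^(-2t) dt=2/(2 * 1)=1/1

Answer: 1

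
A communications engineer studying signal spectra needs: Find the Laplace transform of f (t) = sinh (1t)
L{sinh(at)} = a/(s²-a²)
L{sinh(1t)} = 1/(s²-1)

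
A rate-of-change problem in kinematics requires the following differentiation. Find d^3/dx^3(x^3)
Apply power rule 3 times:
d^1: 3x^2
d^2: 6x
d^3: 6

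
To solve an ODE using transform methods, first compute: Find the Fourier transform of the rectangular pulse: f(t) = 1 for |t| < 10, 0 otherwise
F(omega)=integral from -10 to 10 of e^(-j * omega * t) dt
=2 * sin(10 * omega)/omega=20 * sinc(10 * omega/pi)

Answer: 2 * sin(10 * omega)/omega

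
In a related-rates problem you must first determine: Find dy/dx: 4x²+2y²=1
Differentiate: 8x+4y·(dy/dx) = 0
dy/dx = -8x/(4y) = -2·(x/y)

Answer: dy/dx = -2·(x/y)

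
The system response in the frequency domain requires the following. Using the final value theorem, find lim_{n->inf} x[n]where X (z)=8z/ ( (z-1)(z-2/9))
Final value theorem: lim x[n]=lim_{z->1} (z-1) * X(z)
(z-1) * X(z)=8z/(z-2/9)
As z->1: 8/(1-2/9)=8/(7/9)=72/7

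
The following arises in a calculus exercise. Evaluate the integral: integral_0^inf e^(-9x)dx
integral_0^inf e^(-9x) dx = [-1/9*e^(-9x)]_0^inf
= 0 - (-1/9) = 1/9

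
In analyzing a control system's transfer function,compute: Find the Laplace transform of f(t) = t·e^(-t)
L{t·e^(at)}=1/(s-a)²
L{t·e^(-t)}=1/(s+1)²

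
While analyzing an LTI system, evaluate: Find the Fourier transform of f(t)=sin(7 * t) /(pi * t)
sin(W * t)/(pi * t) = (W/pi) * sinc(W * t/pi) is the impulse response of the ideal low-pass filter with cutoff W (here W = 7).
Its Fourier transform is a rectangular function:
F(omega) = 1 for |omega| < 7, 0 otherwise

Answer: rect(omega/14) [i.e., 1 for |omega| < 7, 0 otherwise]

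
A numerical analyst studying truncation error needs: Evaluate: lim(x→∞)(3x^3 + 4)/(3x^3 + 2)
Divide numerator and denominator by x^3:
lim (3 + 4/x^3)/(3 + 2/x^3)=1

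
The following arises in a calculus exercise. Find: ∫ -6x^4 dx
Using power rule: ∫ -6x^4 dx = -6/5 x^5 + C = (-6/5)x^5 + C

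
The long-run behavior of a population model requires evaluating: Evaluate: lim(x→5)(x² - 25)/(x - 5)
Factor: (x² - 25)=(x-5)(x+5)
Cancel (x-5): lim(x→5) (x+5)=10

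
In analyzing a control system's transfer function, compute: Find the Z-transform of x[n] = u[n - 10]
Using the time-shift property: Z{u[n-10]}=z^(-10)*z/(z-1)
=z^(-9)/(z-1)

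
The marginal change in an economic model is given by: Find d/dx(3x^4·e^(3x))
Product rule: (fg)' = f'g + fg'
f = 3x^4, f' = 12x^3
g = e^(3x), g' = 3·e^(3x)

Answer: 12x^3·e^(3x) + 9x^4·e^(3x)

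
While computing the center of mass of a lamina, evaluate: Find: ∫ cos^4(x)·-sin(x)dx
Let u=cos(x), du=-sin(x) dx
∫ u^4 du=u^5/5+C

Answer: cos^5(x)/5+C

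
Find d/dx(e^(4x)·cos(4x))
Product rule: (fg)'=f'g+fg'
f=e^(4x), f'=4·e^(4x)
g=cos(4x), g'=-4·sin(4x)

Answer: 4·e^(4x)·cos(4x)-4·e^(4x)·sin(4x)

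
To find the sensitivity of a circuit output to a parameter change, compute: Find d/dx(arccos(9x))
d/dx[arccos(u)] = -u'/√(1-u²), u = 9x, u' = 9

Answer: -9/√(1-81x²)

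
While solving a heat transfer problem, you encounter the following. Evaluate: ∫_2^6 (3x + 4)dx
Step 1: Find antiderivative F(x)=(3/2)x^2+4x
Step 2: F(6) - F(2)=78 - (14)=64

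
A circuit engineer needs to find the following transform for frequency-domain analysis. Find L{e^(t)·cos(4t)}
First shifting: L{e^(at)f(t)} = F(s-a)
L{cos(4t)} = s/(s² + 16)
Shift: (s-1)/((s-1)² + 16)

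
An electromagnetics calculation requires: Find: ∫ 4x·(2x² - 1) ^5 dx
Let u = 2x² - 1, du = 4x dx
∫ u^5 du = u^6/6+C

Answer: (2x² - 1)^6/6+C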